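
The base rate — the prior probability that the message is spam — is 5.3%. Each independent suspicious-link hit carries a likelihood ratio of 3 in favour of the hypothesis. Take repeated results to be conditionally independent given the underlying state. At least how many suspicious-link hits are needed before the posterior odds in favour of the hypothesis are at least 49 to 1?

7

Prior odds = 0.053/0.947 = 53/947.
Likelihood ratio per suspicious-link hit = 3.
Target odds = 49.
Require 3ⁿ ≥ 49 ÷ (53/947) = 46403/53.
3⁶ = 729 falls short of 46403/53 but 3⁷ = 2187 reaches it, so n = 7.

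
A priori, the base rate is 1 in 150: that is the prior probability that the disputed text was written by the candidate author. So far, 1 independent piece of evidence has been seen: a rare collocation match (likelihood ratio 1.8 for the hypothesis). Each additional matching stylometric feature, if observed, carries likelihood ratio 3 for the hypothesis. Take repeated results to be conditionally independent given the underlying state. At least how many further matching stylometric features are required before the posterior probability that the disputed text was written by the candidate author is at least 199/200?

9

Prior odds = (1/150)/(149/150) = 1/149.
Bayes factor of the evidence already in hand = 1.8.
Odds after that evidence = (1/149) × 1.8 = 9/745.
Target odds = 0.995/0.005 = 199.
Need 3ⁿ ≥ 199 ÷ (9/745) = 148255/9.
3⁸ = 6561 falls short of 148255/9 but 3⁹ = 19683 reaches it, so n = 9.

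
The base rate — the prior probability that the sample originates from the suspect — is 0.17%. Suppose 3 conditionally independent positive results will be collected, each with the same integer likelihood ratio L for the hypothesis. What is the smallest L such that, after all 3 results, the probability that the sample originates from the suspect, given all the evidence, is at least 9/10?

18

Prior odds = 0.0017/0.9983 = 17/9983.
Target odds = 0.9/0.1 = 9.
Need L³ ≥ 9 ÷ (17/9983) = 89847/17.
17³ = 4913 < 89847/17 ≤ 5832 = 18³, so L = 18.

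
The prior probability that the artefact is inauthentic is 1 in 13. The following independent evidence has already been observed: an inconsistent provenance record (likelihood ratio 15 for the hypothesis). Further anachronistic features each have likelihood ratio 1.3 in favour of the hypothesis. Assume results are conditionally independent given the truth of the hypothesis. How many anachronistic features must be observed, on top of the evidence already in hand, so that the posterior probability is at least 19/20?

11

Prior odds = (1/13)/(12/13) = 1/12.
Bayes factor of the evidence already in hand = 15.
Odds after that evidence = (1/12) × 15 = 1.25.
Target odds = 0.95/0.05 = 19.
Need 1.3ⁿ ≥ 19 ÷ 1.25 = 15.2.
1.3¹⁰ ≈13.7858 falls short of 15.2 but 1.3¹¹ ≈17.9216 reaches it, so n = 11.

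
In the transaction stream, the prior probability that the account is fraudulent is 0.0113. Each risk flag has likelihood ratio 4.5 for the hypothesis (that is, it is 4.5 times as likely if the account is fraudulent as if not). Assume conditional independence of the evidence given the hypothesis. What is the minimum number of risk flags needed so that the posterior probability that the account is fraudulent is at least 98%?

6

Prior odds: 0.0113 ÷ 0.9887 = 113/9887.
Likelihood ratio per risk flag = 4.5.
Target odds: 0.98 ÷ 0.02 = 49.
Need (113/9887) × 4.5ⁿ ≥ 49, i.e. 4.5ⁿ ≥ 484463/113.
4.5⁵ = 1845.28125 falls short of 484463/113 but 4.5⁶ = 8303.765625 reaches it, so n = 6.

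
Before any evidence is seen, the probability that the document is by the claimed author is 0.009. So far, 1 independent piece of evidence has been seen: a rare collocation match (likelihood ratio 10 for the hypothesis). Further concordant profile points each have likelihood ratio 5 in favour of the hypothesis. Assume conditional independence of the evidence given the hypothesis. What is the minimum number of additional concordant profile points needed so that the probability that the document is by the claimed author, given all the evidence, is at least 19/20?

Prior odds = 0.009/0.991 = 9/991.
Bayes factor of the evidence already in hand = 10.
Odds after that evidence = (9/991) × 10 = 90/991.
Target odds = 0.95/0.05 = 19.
Need 5ⁿ ≥ 19 ÷ (90/991) = 18829/90.
5³ = 125 falls short of 18829/90 but 5⁴ = 625 reaches it, so n = 4.

4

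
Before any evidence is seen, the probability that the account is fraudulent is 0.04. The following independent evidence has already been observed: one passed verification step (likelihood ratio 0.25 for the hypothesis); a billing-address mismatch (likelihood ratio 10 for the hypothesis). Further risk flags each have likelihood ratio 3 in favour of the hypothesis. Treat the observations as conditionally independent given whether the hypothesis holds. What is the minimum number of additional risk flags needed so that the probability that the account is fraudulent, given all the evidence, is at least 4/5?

4

Prior odds = 0.04/0.96 = 1/24.
Combined Bayes factor of the evidence already in hand = 0.25 × 10 = 2.5.
Odds after that evidence = (1/24) × 2.5 = 5/48.
Target odds = 0.8/0.2 = 4.
Need 3ⁿ ≥ 4 ÷ (5/48) = 38.4.
3³ = 27 falls short of 38.4 but 3⁴ = 81 reaches it, so n = 4.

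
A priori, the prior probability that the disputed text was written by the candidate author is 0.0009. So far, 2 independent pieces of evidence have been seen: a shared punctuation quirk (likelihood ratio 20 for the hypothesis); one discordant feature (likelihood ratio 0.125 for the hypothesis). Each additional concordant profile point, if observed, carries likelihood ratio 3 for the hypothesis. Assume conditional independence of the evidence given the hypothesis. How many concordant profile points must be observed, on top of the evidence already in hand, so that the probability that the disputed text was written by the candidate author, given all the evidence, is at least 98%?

Prior odds = 0.0009/0.9991 = 9/9991.
Combined Bayes factor of the evidence already in hand = 20 × 0.125 = 2.5.
Odds after that evidence = (9/9991) × 2.5 = 45/19982.
Target odds = 0.98/0.02 = 49.
Need 3ⁿ ≥ 49 ÷ (45/19982) = 979118/45.
3⁹ = 19683 falls short of 979118/45 but 3¹⁰ = 59049 reaches it, so n = 10.

10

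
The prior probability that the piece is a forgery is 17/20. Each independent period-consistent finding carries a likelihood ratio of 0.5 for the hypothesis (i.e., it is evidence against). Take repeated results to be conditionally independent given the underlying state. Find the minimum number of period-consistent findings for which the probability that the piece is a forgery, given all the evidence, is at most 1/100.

Prior odds = 0.85/0.15 = 17/3.
Likelihood ratio per period-consistent finding = 0.5.
Target posterior odds = 0.01/0.99 = 1/99.
Require 0.5ⁿ ≤ 1/99 ÷ (17/3) = 1/561.
0.5⁹ = 0.001953125 is still above 1/561 but 0.5¹⁰ = 1/1024 is at or below it, so n = 10.

10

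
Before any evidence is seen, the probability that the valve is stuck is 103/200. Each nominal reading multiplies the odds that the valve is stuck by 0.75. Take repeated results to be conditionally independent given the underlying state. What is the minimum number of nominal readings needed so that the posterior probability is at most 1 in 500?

Prior odds = 0.515/0.485 = 103/97.
Likelihood ratio per nominal reading = 0.75.
Target odds: 0.002 ÷ 0.998 = 1/499.
Require 0.75ⁿ ≤ 1/499 ÷ (103/97) = 97/51397.
0.75²¹ ≈0.00237841 is still above 97/51397 but 0.75²² ≈0.00178381 is at or below it, so n = 22.

22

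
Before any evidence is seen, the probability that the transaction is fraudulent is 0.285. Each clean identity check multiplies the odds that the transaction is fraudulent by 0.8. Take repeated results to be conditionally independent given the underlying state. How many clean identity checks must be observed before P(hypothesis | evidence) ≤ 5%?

10

Prior odds = 0.285/0.715 = 57/143.
Likelihood ratio per clean identity check = 0.8.
Target odds: 0.05 ÷ 0.95 = 1/19.
Require 0.8ⁿ ≤ 1/19 ÷ (57/143) = 143/1083.
0.8⁹ = 262144/1953125 is still above 143/1083 but 0.8¹⁰ = 1048576/9765625 is at or below it, so n = 10.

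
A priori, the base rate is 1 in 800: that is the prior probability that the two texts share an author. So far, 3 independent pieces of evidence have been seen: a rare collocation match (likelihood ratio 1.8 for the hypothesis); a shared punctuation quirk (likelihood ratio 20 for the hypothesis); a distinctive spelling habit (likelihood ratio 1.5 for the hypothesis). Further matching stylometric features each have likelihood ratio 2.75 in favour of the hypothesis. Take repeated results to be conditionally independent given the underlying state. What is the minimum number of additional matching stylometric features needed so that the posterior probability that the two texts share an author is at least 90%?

Prior odds = 0.00125/0.99875 = 1/799.
Combined Bayes factor of the evidence already in hand = 1.8 × 20 × 1.5 = 54.
Odds after that evidence = (1/799) × 54 = 54/799.
Target odds = 0.9/0.1 = 9.
Need 2.75ⁿ ≥ 9 ÷ (54/799) = 799/6.
2.75⁴ = 57.19140625 falls short of 799/6 but 2.75⁵ = 161051/1024 reaches it, so n = 5.

5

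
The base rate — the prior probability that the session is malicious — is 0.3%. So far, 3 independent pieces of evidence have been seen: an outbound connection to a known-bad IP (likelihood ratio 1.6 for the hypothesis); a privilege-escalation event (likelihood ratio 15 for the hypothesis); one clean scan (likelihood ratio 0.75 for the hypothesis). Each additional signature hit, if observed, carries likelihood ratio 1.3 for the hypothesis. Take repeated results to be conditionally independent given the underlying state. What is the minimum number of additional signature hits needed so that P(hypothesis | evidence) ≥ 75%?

Prior odds = 0.003/0.997 = 3/997.
Combined Bayes factor of the evidence already in hand = 1.6 × 15 × 0.75 = 18.
Odds after that evidence = (3/997) × 18 = 54/997.
Target odds = 0.75/0.25 = 3.
Need 1.3ⁿ ≥ 3 ÷ (54/997) = 997/18.
1.3¹⁵ ≈51.1859 falls short of 997/18 but 1.3¹⁶ ≈66.5417 reaches it, so n = 16.

16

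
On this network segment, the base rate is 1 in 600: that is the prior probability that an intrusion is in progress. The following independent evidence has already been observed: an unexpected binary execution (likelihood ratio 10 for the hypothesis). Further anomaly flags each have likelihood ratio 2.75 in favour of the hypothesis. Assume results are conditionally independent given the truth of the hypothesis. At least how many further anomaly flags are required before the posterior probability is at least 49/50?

Prior odds = (1/600)/(599/600) = 1/599.
Bayes factor of the evidence already in hand = 10.
Odds after that evidence = (1/599) × 10 = 10/599.
Target odds = 0.98/0.02 = 49.
Need 2.75ⁿ ≥ 49 ÷ (10/599) = 2935.1.
2.75⁷ = 19487171/16384 falls short of 2935.1 but 2.75⁸ = 214358881/65536 reaches it, so n = 8.

8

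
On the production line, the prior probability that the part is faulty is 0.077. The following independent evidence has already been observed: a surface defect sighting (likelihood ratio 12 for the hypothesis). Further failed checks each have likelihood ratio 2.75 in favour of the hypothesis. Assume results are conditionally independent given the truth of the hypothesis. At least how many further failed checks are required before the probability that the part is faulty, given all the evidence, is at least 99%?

5

Prior odds = 0.077/0.923 = 77/923.
Bayes factor of the evidence already in hand = 12.
Odds after that evidence = (77/923) × 12 = 924/923.
Target odds = 0.99/0.01 = 99.
Need 2.75ⁿ ≥ 99 ÷ (924/923) = 2769/28.
2.75⁴ = 57.19140625 falls short of 2769/28 but 2.75⁵ = 161051/1024 reaches it, so n = 5.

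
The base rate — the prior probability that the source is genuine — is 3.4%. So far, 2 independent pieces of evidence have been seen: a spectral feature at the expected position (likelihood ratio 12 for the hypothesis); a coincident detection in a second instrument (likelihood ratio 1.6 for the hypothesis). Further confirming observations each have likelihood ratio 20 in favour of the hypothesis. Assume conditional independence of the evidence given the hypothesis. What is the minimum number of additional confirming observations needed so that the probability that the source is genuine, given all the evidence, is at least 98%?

Prior odds = 0.034/0.966 = 17/483.
Combined Bayes factor of the evidence already in hand = 12 × 1.6 = 19.2.
Odds after that evidence = (17/483) × 19.2 = 544/805.
Target odds = 0.98/0.02 = 49.
Need 20ⁿ ≥ 49 ÷ (544/805) = 39445/544.
20¹ = 20 falls short of 39445/544 but 20² = 400 reaches it, so n = 2.

2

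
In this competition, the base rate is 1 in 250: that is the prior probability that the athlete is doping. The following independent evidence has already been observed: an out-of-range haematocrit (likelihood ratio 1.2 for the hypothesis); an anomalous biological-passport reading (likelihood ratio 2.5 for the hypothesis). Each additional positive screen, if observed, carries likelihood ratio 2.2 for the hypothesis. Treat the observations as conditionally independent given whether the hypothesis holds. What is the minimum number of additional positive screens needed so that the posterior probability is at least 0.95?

Prior odds = 0.004/0.996 = 1/249.
Combined Bayes factor of the evidence already in hand = 1.2 × 2.5 = 3.
Odds after that evidence = (1/249) × 3 = 1/83.
Target odds = 0.95/0.05 = 19.
Need 2.2ⁿ ≥ 19 ÷ (1/83) = 1577.
2.2⁹ ≈1207.27 falls short of 1577 but 2.2¹⁰ ≈2655.99 reaches it, so n = 10.

10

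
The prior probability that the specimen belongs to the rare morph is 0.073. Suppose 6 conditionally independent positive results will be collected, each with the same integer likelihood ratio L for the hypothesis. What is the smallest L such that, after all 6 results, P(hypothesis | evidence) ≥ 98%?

3

Prior odds = 0.073/0.927 = 73/927.
Target odds = 0.98/0.02 = 49.
Need L⁶ ≥ 49 ÷ (73/927) = 45423/73.
2⁶ = 64 < 45423/73 ≤ 729 = 3⁶, so L = 3.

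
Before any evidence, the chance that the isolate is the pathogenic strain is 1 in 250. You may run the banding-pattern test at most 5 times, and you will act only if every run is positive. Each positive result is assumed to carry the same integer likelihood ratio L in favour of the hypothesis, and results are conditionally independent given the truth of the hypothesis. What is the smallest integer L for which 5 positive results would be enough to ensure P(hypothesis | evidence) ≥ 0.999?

Prior odds = 0.004/0.996 = 1/249.
Target odds = 0.999/0.001 = 999.
Need L⁵ ≥ 999 ÷ (1/249) = 248751.
11⁵ = 161051 < 248751 ≤ 248832 = 12⁵, so L = 12.

12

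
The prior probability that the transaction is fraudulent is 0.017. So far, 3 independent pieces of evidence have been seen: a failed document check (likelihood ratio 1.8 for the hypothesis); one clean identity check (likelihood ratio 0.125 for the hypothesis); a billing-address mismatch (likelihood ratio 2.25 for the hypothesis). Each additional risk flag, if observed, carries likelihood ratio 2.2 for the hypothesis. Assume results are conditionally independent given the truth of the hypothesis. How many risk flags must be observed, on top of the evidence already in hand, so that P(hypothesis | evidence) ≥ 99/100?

Prior odds = 0.017/0.983 = 17/983.
Combined Bayes factor of the evidence already in hand = 1.8 × 0.125 × 2.25 = 0.50625.
Odds after that evidence = (17/983) × 0.50625 = 1377/157280.
Target odds = 0.99/0.01 = 99.
Need 2.2ⁿ ≥ 99 ÷ (1377/157280) = 1730080/153.
2.2¹¹ ≈5843.18 falls short of 1730080/153 but 2.2¹² ≈12855 reaches it, so n = 12.

12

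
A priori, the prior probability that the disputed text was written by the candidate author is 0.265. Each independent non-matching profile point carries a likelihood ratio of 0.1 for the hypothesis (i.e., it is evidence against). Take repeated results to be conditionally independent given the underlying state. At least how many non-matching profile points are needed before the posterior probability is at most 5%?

1

Prior odds: 0.265 ÷ 0.735 = 53/147.
Likelihood ratio per non-matching profile point = 0.1.
Target posterior odds = 0.05/0.95 = 1/19.
Need (53/147) × 0.1ⁿ ≤ 1/19, i.e. 0.1ⁿ ≤ 147/1007.
0.1¹ = 0.1, which is already at or below the required 147/1007; so n = 1.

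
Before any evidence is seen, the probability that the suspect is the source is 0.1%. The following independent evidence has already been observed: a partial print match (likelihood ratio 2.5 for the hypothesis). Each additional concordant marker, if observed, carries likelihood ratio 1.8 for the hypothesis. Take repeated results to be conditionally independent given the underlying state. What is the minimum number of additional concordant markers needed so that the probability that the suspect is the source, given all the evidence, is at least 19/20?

16

Prior odds = 0.001/0.999 = 1/999.
Bayes factor of the evidence already in hand = 2.5.
Odds after that evidence = (1/999) × 2.5 = 5/1998.
Target odds = 0.95/0.05 = 19.
Need 1.8ⁿ ≥ 19 ÷ (5/1998) = 7592.4.
1.8¹⁵ ≈6746.64 falls short of 7592.4 but 1.8¹⁶ ≈12144 reaches it, so n = 16.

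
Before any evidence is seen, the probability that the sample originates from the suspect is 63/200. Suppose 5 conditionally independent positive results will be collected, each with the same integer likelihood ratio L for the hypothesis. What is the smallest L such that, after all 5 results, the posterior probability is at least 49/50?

Prior odds = 0.315/0.685 = 63/137.
Target odds = 0.98/0.02 = 49.
Need L⁵ ≥ 49 ÷ (63/137) = 959/9.
2⁵ = 32 < 959/9 ≤ 243 = 3⁵, so L = 3.

3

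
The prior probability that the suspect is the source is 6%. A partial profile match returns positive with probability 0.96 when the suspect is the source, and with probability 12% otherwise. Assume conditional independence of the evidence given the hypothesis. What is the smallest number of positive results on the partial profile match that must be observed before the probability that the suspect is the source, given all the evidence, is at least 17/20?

3

Prior odds: 0.06 ÷ 0.94 = 3/47.
Likelihood ratio of a positive result = 0.96/0.12 = 8.
Target odds: 0.85 ÷ 0.15 = 17/3.
Need (3/47) × 8ⁿ ≥ 17/3, i.e. 8ⁿ ≥ 799/9.
8² = 64 falls short of 799/9 but 8³ = 512 reaches it, so n = 3.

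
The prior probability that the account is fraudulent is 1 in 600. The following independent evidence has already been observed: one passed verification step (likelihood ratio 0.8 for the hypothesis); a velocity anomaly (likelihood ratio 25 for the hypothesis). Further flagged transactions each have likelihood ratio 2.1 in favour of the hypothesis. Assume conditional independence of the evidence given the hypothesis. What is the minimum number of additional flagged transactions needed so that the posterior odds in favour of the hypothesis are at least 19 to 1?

9

Prior odds = (1/600)/(599/600) = 1/599.
Combined Bayes factor of the evidence already in hand = 0.8 × 25 = 20.
Odds after that evidence = (1/599) × 20 = 20/599.
Target odds = 19.
Need 2.1ⁿ ≥ 19 ÷ (20/599) = 569.05.
2.1⁸ ≈378.229 falls short of 569.05 but 2.1⁹ ≈794.28 reaches it, so n = 9.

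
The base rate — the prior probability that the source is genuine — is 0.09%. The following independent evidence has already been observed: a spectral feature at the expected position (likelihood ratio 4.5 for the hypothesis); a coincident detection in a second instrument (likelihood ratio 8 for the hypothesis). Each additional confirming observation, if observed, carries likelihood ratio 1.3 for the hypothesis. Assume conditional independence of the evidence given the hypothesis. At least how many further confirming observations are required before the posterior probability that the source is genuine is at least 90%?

Prior odds = 0.0009/0.9991 = 9/9991.
Combined Bayes factor of the evidence already in hand = 4.5 × 8 = 36.
Odds after that evidence = (9/9991) × 36 = 324/9991.
Target odds = 0.9/0.1 = 9.
Need 1.3ⁿ ≥ 9 ÷ (324/9991) = 9991/36.
1.3²¹ ≈247.065 falls short of 9991/36 but 1.3²² ≈321.184 reaches it, so n = 22.

22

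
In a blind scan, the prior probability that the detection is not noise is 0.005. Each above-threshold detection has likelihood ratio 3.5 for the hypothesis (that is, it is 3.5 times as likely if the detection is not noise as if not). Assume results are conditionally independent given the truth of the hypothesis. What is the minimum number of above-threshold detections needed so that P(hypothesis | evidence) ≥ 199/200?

9

Prior odds: 0.005 ÷ 0.995 = 1/199.
Likelihood ratio per above-threshold detection = 3.5.
Target posterior odds = 0.995/0.005 = 199.
Require 3.5ⁿ ≥ 199 ÷ (1/199) = 39601.
3.5⁸ = 5764801/256 falls short of 39601 but 3.5⁹ = 40353607/512 reaches it, so n = 9.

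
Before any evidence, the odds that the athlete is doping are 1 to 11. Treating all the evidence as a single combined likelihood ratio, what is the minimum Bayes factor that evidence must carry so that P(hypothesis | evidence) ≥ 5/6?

Prior odds = 1/11.
Target odds = (5/6)/(1/6) = 5.
Required Bayes factor = 5 ÷ (1/11) = 55.

55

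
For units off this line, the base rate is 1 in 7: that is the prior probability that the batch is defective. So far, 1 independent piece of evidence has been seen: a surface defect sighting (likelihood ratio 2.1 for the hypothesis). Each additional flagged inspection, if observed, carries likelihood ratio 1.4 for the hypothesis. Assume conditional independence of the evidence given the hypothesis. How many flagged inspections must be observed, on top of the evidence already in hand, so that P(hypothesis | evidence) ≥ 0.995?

Prior odds = (1/7)/(6/7) = 1/6.
Bayes factor of the evidence already in hand = 2.1.
Odds after that evidence = (1/6) × 2.1 = 0.35.
Target odds = 0.995/0.005 = 199.
Need 1.4ⁿ ≥ 199 ÷ 0.35 = 3980/7.
1.4¹⁸ ≈426.879 falls short of 3980/7 but 1.4¹⁹ ≈597.63 reaches it, so n = 19.

19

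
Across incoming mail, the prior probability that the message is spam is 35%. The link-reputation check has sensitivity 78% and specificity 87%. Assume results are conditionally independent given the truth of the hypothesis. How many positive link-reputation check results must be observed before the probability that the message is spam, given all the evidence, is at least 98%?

3

Prior odds: 0.35 ÷ 0.65 = 7/13.
False-positive rate = 1 − 0.87 = 0.13; likelihood ratio of a positive = 0.78/0.13 = 6.
Target odds: 0.98 ÷ 0.02 = 49.
Need (7/13) × 6ⁿ ≥ 49, i.e. 6ⁿ ≥ 91.
6² = 36 falls short of 91 but 6³ = 216 reaches it, so n = 3.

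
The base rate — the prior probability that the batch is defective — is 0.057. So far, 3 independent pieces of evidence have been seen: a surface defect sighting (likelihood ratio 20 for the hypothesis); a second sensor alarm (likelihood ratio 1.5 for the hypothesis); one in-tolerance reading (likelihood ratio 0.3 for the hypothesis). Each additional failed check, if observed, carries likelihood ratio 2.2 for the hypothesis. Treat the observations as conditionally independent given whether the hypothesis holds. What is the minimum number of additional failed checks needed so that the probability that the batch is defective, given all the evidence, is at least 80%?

3

Prior odds = 0.057/0.943 = 57/943.
Combined Bayes factor of the evidence already in hand = 20 × 1.5 × 0.3 = 9.
Odds after that evidence = (57/943) × 9 = 513/943.
Target odds = 0.8/0.2 = 4.
Need 2.2ⁿ ≥ 4 ÷ (513/943) = 3772/513.
2.2² = 4.84 falls short of 3772/513 but 2.2³ = 10.648 reaches it, so n = 3.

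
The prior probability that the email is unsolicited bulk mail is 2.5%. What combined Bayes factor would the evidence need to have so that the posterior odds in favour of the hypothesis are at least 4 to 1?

156

Prior odds = 0.025/0.975 = 1/39.
Target odds = 4.
Required Bayes factor = 4 ÷ (1/39) = 156.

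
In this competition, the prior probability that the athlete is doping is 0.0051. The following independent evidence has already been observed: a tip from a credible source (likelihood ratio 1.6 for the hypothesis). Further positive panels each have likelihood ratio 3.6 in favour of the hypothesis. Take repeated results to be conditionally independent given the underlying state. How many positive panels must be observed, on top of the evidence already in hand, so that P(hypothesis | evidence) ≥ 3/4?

5

Prior odds = 0.0051/0.9949 = 51/9949.
Bayes factor of the evidence already in hand = 1.6.
Odds after that evidence = (51/9949) × 1.6 = 408/49745.
Target odds = 0.75/0.25 = 3.
Need 3.6ⁿ ≥ 3 ÷ (408/49745) = 49745/136.
3.6⁴ = 167.9616 falls short of 49745/136 but 3.6⁵ = 604.66176 reaches it, so n = 5.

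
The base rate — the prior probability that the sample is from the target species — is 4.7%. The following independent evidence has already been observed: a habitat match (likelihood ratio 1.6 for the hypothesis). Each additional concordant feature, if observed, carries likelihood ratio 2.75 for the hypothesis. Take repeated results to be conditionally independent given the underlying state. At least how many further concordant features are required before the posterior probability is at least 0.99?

8

Prior odds = 0.047/0.953 = 47/953.
Bayes factor of the evidence already in hand = 1.6.
Odds after that evidence = (47/953) × 1.6 = 376/4765.
Target odds = 0.99/0.01 = 99.
Need 2.75ⁿ ≥ 99 ÷ (376/4765) = 471735/376.
2.75⁷ = 19487171/16384 falls short of 471735/376 but 2.75⁸ = 214358881/65536 reaches it, so n = 8.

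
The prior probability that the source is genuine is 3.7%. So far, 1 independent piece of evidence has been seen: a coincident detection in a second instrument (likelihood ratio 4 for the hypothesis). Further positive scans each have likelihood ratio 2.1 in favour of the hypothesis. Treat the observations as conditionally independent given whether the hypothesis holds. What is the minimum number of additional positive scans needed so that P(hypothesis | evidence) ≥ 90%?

Prior odds = 0.037/0.963 = 37/963.
Bayes factor of the evidence already in hand = 4.
Odds after that evidence = (37/963) × 4 = 148/963.
Target odds = 0.9/0.1 = 9.
Need 2.1ⁿ ≥ 9 ÷ (148/963) = 8667/148.
2.1⁵ = 4084101/100000 falls short of 8667/148 but 2.1⁶ = 85766121/1000000 reaches it, so n = 6.

6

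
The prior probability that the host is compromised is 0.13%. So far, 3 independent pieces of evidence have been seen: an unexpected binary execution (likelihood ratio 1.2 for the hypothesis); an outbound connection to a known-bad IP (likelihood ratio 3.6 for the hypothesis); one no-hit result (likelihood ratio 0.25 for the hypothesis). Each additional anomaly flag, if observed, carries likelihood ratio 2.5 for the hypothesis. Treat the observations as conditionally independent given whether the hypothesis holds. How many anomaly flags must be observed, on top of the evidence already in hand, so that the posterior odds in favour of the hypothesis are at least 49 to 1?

Prior odds = 0.0013/0.9987 = 13/9987.
Combined Bayes factor of the evidence already in hand = 1.2 × 3.6 × 0.25 = 1.08.
Odds after that evidence = (13/9987) × 1.08 = 117/83225.
Target odds = 49.
Need 2.5ⁿ ≥ 49 ÷ (117/83225) = 4078025/117.
2.5¹¹ = 48828125/2048 falls short of 4078025/117 but 2.5¹² = 244140625/4096 reaches it, so n = 12.

12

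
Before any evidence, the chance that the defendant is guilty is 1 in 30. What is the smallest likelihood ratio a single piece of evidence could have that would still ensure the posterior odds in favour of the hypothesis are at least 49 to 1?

Prior odds = (1/30)/(29/30) = 1/29.
Target odds = 49.
Required Bayes factor = 49 ÷ (1/29) = 1421.

1421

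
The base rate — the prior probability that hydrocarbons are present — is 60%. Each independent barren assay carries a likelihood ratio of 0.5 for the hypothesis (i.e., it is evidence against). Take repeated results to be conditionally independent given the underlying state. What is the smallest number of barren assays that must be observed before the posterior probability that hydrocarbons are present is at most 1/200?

9

Prior odds: 0.6 ÷ 0.4 = 1.5.
Likelihood ratio per barren assay = 0.5.
Target odds: 0.005 ÷ 0.995 = 1/199.
Need 1.5 × 0.5ⁿ ≤ 1/199, i.e. 0.5ⁿ ≤ 2/597.
0.5⁸ = 0.00390625 is still above 2/597 but 0.5⁹ = 0.001953125 is at or below it, so n = 9.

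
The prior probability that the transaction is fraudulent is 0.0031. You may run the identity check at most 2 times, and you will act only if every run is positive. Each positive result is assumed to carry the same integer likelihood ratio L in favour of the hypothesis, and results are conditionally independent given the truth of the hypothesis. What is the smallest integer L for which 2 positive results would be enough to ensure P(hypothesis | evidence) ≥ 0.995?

253

Prior odds = 0.0031/0.9969 = 31/9969.
Target odds = 0.995/0.005 = 199.
Need L² ≥ 199 ÷ (31/9969) = 1983831/31.
252² = 63504 < 1983831/31 ≤ 64009 = 253², so L = 253.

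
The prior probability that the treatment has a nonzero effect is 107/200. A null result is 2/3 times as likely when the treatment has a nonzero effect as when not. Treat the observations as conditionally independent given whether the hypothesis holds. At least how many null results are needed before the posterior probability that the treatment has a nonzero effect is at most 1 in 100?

Prior odds: 0.535 ÷ 0.465 = 107/93.
Likelihood ratio per null result = 2/3.
Target odds: 0.01 ÷ 0.99 = 1/99.
Need (107/93) × (2/3)ⁿ ≤ 1/99, i.e. (2/3)ⁿ ≤ 31/3531.
(2/3)¹¹ = 2048/177147 is still above 31/3531 but (2/3)¹² = 4096/531441 is at or below it, so n = 12.

12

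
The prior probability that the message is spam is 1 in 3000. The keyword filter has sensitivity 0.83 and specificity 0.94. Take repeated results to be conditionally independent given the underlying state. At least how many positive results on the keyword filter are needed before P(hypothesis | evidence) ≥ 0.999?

6

Prior odds = (1/3000)/(2999/3000) = 1/2999.
False-positive rate = 1 − 0.94 = 0.06; likelihood ratio of a positive = 0.83/0.06 = 83/6.
Target odds: 0.999 ÷ 0.001 = 999.
Require (83/6)ⁿ ≥ 999 ÷ (1/2999) = 2996001.
(83/6)⁵ ≈506564 falls short of 2996001 but (83/6)⁶ ≈7.00747e+06 reaches it, so n = 6.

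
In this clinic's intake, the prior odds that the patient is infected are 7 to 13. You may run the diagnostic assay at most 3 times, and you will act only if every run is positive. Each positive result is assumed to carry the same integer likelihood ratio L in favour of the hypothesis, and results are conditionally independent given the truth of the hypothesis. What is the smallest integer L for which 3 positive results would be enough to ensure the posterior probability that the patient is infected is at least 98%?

Prior odds = 7/13.
Target odds = 0.98/0.02 = 49.
Need L³ ≥ 49 ÷ (7/13) = 91.
4³ = 64 < 91 ≤ 125 = 5³, so L = 5.

5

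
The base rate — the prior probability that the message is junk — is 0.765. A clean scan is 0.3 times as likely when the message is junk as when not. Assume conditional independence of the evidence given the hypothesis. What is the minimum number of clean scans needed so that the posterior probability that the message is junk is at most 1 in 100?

Prior odds: 0.765 ÷ 0.235 = 153/47.
Likelihood ratio per clean scan = 0.3.
Target posterior odds = 0.01/0.99 = 1/99.
Require 0.3ⁿ ≤ 1/99 ÷ (153/47) = 47/15147.
0.3⁴ = 0.0081 is still above 47/15147 but 0.3⁵ = 243/100000 is at or below it, so n = 5.

5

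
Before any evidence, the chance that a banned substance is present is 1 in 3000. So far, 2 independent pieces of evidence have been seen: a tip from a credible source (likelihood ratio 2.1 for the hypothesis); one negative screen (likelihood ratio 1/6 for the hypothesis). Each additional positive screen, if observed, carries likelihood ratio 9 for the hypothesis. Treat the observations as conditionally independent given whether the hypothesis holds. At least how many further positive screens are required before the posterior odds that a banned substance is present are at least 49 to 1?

6

Prior odds = (1/3000)/(2999/3000) = 1/2999.
Combined Bayes factor of the evidence already in hand = 2.1 × (1/6) = 0.35.
Odds after that evidence = (1/2999) × 0.35 = 7/59980.
Target odds = 49.
Need 9ⁿ ≥ 49 ÷ (7/59980) = 419860.
9⁵ = 59049 falls short of 419860 but 9⁶ = 531441 reaches it, so n = 6.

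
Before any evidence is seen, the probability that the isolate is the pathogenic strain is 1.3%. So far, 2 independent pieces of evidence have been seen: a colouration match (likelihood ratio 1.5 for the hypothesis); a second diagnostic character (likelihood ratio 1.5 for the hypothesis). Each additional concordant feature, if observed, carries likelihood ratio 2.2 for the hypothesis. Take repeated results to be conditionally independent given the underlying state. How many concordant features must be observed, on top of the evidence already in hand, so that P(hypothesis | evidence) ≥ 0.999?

Prior odds = 0.013/0.987 = 13/987.
Combined Bayes factor of the evidence already in hand = 1.5 × 1.5 = 2.25.
Odds after that evidence = (13/987) × 2.25 = 39/1316.
Target odds = 0.999/0.001 = 999.
Need 2.2ⁿ ≥ 999 ÷ (39/1316) = 438228/13.
2.2¹³ ≈28281 falls short of 438228/13 but 2.2¹⁴ ≈62218.2 reaches it, so n = 14.

14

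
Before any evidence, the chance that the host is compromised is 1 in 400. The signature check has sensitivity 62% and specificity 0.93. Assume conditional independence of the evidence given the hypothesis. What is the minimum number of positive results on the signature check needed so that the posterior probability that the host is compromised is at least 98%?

Prior odds: 0.0025 ÷ 0.9975 = 1/399.
False-positive rate = 1 − 0.93 = 0.07; likelihood ratio of a positive = 0.62/0.07 = 62/7.
Target odds: 0.98 ÷ 0.02 = 49.
Need (1/399) × (62/7)ⁿ ≥ 49, i.e. (62/7)ⁿ ≥ 19551.
(62/7)⁴ = 14776336/2401 falls short of 19551 but (62/7)⁵ = 916132832/16807 reaches it, so n = 5.

5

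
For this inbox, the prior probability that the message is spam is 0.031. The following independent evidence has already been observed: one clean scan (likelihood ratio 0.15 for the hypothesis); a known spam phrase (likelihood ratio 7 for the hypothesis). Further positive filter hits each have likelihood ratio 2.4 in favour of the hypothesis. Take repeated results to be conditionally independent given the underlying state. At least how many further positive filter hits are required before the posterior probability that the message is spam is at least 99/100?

Prior odds = 0.031/0.969 = 31/969.
Combined Bayes factor of the evidence already in hand = 0.15 × 7 = 1.05.
Odds after that evidence = (31/969) × 1.05 = 217/6460.
Target odds = 0.99/0.01 = 99.
Need 2.4ⁿ ≥ 99 ÷ (217/6460) = 639540/217.
2.4⁹ ≈2641.81 falls short of 639540/217 but 2.4¹⁰ ≈6340.34 reaches it, so n = 10.

10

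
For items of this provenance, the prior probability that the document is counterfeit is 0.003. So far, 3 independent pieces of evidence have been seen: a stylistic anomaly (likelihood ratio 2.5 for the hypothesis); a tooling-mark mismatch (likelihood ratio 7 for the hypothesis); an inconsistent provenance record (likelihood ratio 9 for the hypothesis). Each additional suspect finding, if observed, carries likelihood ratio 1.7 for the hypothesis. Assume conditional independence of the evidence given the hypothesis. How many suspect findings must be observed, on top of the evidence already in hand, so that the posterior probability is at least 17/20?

Prior odds = 0.003/0.997 = 3/997.
Combined Bayes factor of the evidence already in hand = 2.5 × 7 × 9 = 157.5.
Odds after that evidence = (3/997) × 157.5 = 945/1994.
Target odds = 0.85/0.15 = 17/3.
Need 1.7ⁿ ≥ 17/3 ÷ (945/1994) = 33898/2835.
1.7⁴ = 8.3521 falls short of 33898/2835 but 1.7⁵ = 1419857/100000 reaches it, so n = 5.

5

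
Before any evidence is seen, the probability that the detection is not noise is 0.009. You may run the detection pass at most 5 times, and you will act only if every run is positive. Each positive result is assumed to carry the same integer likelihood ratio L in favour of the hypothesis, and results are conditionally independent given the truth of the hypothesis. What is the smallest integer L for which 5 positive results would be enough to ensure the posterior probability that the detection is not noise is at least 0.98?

6

Prior odds = 0.009/0.991 = 9/991.
Target odds = 0.98/0.02 = 49.
Need L⁵ ≥ 49 ÷ (9/991) = 48559/9.
5⁵ = 3125 < 48559/9 ≤ 7776 = 6⁵, so L = 6.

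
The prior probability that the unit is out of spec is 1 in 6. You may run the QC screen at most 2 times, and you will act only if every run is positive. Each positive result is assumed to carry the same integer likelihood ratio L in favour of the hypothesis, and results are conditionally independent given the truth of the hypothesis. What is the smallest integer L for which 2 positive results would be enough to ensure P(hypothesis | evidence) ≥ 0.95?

Prior odds = (1/6)/(5/6) = 0.2.
Target odds = 0.95/0.05 = 19.
Need L² ≥ 19 ÷ 0.2 = 95.
9² = 81 < 95 ≤ 100 = 10², so L = 10.

10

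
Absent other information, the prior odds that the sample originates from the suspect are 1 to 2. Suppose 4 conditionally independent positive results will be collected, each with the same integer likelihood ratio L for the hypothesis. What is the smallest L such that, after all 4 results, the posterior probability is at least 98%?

Prior odds = 0.5.
Target odds = 0.98/0.02 = 49.
Need L⁴ ≥ 49 ÷ 0.5 = 98.
3⁴ = 81 < 98 ≤ 256 = 4⁴, so L = 4.

4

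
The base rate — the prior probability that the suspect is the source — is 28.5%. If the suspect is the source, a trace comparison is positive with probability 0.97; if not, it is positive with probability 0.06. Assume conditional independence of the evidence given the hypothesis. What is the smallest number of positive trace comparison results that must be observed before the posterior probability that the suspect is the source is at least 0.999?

3

Prior odds: 0.285 ÷ 0.715 = 57/143.
Likelihood ratio of a positive = 0.97/0.06 = 97/6.
Target posterior odds = 0.999/0.001 = 999.
Require (97/6)ⁿ ≥ 999 ÷ (57/143) = 47619/19.
(97/6)² = 9409/36 falls short of 47619/19 but (97/6)³ = 912673/216 reaches it, so n = 3.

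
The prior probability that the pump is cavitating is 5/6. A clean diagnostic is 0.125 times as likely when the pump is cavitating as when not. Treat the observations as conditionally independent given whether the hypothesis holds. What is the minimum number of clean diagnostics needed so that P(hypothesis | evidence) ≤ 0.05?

3

Prior odds = (5/6)/(1/6) = 5.
Likelihood ratio per clean diagnostic = 0.125.
Target posterior odds = 0.05/0.95 = 1/19.
Require 0.125ⁿ ≤ 1/19 ÷ 5 = 1/95.
0.125² = 0.015625 is still above 1/95 but 0.125³ = 0.001953125 is at or below it, so n = 3.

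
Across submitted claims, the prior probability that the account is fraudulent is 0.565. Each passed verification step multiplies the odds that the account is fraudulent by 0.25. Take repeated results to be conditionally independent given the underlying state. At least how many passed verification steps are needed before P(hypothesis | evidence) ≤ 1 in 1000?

6

Prior odds = 0.565/0.435 = 113/87.
Likelihood ratio per passed verification step = 0.25.
Target odds: 0.001 ÷ 0.999 = 1/999.
Require 0.25ⁿ ≤ 1/999 ÷ (113/87) = 29/37629.
0.25⁵ = 1/1024 is still above 29/37629 but 0.25⁶ = 1/4096 is at or below it, so n = 6.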